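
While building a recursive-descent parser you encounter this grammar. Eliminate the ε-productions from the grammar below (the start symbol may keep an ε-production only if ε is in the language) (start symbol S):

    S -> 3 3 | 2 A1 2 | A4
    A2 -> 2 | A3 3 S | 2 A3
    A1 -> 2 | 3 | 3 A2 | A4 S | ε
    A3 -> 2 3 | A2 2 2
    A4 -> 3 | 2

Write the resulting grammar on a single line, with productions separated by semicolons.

S -> 3 3 | 2 A1 2 | 2 2 | A4; A2 -> 2 | A3 3 S | 2 A3; A1 -> 2 | 3 | 3 A2 | A4 S; A3 -> 2 3 | A2 2 2; A4 -> 3 | 2

The nullable symbols are {A1}.
ε ∉ L(G), so no ε-production is kept.
For each production, add variants omitting each subset of nullable occurrences: S → 2 A1 2 gives 2 A1 2 | 2 2.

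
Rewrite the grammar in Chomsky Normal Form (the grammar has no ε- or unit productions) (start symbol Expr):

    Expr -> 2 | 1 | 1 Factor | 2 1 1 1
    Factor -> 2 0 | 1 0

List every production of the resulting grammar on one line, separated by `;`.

Expr -> 2 | 1 | X1 Factor | X2 Y1; Factor -> X2 X3 | X1 X3; X1 -> 1; X2 -> 2; X3 -> 0; Y1 -> X1 Y2; Y2 -> X1 X1

Introduce a nonterminal for each terminal appearing in a rule of length ≥ 2: X1 → 1, X2 → 2, X3 → 0.
Binarize each right-hand side of length ≥ 3 by chaining fresh nonterminals (Y1, Y2, …): affected rules were Expr → X2 X1 X1 X1.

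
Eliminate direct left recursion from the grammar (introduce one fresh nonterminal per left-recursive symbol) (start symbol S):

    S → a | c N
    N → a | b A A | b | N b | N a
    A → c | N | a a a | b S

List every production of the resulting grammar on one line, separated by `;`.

Left recursion appears on N.
For N: α = {b, a}, β = {a, b A A, b}. Rewrite as N → β N' and N' → α N' | ε.

S → a | c N; N → a N' | b A A N' | b N'; A → c | N | a a a | b S; N' → b N' | a N' | ε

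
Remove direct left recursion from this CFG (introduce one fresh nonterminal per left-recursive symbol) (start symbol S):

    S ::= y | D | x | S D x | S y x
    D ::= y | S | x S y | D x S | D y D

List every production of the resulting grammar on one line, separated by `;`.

S ::= y S' | D S' | x S'; D ::= y D' | S D' | x S y D'; S' ::= D x S' | y x S' | ε; D' ::= x S D' | y D D' | ε

S, D are directly left-recursive.
For S: α = {D x, y x}, β = {y, D, x}. Rewrite as S → β S' and S' → α S' | ε.
For D: α = {x S, y D}, β = {y, S, x S y}. Rewrite as D → β D' and D' → α D' | ε.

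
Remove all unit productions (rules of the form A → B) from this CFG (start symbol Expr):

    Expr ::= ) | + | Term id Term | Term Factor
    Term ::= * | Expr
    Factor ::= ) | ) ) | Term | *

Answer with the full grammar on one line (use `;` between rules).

Unit pairs: Factor ⇒* {Expr, Term}; Term ⇒* {Expr}.
For each unit pair (A, B), copy every non-unit production of B to A, then drop all unit productions.

Expr ::= ) | + | Term id Term | Term Factor; Term ::= * | ) | + | Term id Term | Term Factor; Factor ::= * | ) | ) ) | + | Term id Term | Term Factor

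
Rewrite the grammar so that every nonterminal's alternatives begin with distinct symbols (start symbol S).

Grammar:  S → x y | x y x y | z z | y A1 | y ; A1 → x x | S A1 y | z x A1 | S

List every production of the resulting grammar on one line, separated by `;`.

S → z z | x y S' | y S''; A1 → x x | z x A1 | S A1'; S' → ε | x y; S'' → A1 | ε; A1' → A1 y | ε

S has alternatives sharing prefix 'x y': factor to S → x y S' with S' → ε | x y.
S has alternatives sharing prefix 'y': factor to S → y S'' with S'' → A1 | ε.
A1 has alternatives sharing prefix 'S': factor to A1 → S A1' with A1' → A1 y | ε.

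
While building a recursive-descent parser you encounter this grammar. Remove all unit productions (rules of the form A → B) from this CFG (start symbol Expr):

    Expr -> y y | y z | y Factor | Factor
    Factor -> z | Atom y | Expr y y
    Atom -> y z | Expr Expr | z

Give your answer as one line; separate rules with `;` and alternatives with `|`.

Unit pairs: Expr ⇒* {Factor}.
For every A with A ⇒* B via unit rules, add B's non-unit alternatives to A; then delete every rule of the form X → Y.

Expr -> z | Atom y | Expr y y | y y | y z | y Factor; Factor -> z | Atom y | Expr y y; Atom -> y z | Expr Expr | z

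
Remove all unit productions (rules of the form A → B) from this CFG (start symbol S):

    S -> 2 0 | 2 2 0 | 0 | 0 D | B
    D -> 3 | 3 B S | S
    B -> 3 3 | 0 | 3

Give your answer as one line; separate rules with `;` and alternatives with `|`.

S -> 3 3 | 0 | 3 | 2 0 | 2 2 0 | 0 D; D -> 2 0 | 2 2 0 | 0 | 0 D | 3 3 | 3 | 3 B S; B -> 3 3 | 0 | 3

Unit pairs: D ⇒* {B, S}; S ⇒* {B}.
For each unit pair (A, B), copy every non-unit production of B to A, then drop all unit productions.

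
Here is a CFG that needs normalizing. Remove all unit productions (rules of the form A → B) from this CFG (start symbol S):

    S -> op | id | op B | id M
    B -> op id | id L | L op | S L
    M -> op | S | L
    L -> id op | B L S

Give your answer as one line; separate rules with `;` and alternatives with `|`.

S -> op | id | op B | id M; B -> op id | id L | L op | S L; M -> id op | B L S | op | id | op B | id M; L -> id op | B L S

Unit pairs: M ⇒* {L, S}.
Replace each nonterminal's rules with the union of the non-unit rules of every nonterminal it unit-derives.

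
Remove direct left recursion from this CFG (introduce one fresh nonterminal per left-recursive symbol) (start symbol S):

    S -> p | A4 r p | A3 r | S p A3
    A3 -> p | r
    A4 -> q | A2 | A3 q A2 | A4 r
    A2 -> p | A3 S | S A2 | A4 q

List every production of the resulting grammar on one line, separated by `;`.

Directly left-recursive nonterminals: S, A4.
For S: α = {p A3}, β = {p, A4 r p, A3 r}. Rewrite as S → β S' and S' → α S' | ε.
For A4: α = {r}, β = {q, A2, A3 q A2}. Rewrite as A4 → β A4' and A4' → α A4' | ε.

S -> p S' | A4 r p S' | A3 r S'; A3 -> p | r; A4 -> q A4' | A2 A4' | A3 q A2 A4'; A2 -> p | A3 S | S A2 | A4 q; S' -> p A3 S' | epsilon; A4' -> r A4' | epsilon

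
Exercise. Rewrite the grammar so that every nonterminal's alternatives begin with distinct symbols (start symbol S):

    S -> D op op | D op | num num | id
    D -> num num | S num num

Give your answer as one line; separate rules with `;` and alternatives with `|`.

S has alternatives sharing prefix 'D op': factor to S → D op S' with S' → op | ε.

S -> num num | id | D op S'; D -> num num | S num num; S' -> op | ε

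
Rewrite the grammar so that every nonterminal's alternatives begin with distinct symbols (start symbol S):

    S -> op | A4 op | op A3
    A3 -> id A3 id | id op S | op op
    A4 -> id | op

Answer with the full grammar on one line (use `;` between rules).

S -> A4 op | op S'; A3 -> op op | id A3'; A4 -> id | op; S' -> eps | A3; A3' -> A3 id | op S

S has alternatives sharing prefix 'op': factor to S → op S' with S' → ε | A3.
A3 has alternatives sharing prefix 'id': factor to A3 → id A3' with A3' → A3 id | op S.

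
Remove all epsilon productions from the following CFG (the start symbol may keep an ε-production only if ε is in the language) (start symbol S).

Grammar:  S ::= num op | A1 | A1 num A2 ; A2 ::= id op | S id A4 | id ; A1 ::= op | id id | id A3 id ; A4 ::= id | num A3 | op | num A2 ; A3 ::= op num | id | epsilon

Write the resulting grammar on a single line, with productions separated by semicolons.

The nullable symbols are {A3}.
ε ∉ L(G), so no ε-production is kept.
Expand every rule over subsets of its nullable positions: A4 → num A3 gives num A3 | num.

S ::= num op | A1 | A1 num A2; A2 ::= id op | S id A4 | id; A1 ::= op | id id | id A3 id; A4 ::= id | num A3 | num | op | num A2; A3 ::= op num | id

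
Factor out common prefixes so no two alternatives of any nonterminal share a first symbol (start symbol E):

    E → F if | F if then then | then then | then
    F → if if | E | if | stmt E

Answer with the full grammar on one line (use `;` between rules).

E → F if E' | then E''; F → E | stmt E | if F'; E' → ε | then then; E'' → then | ε; F' → if | ε

E has alternatives sharing prefix 'F if': factor to E → F if E' with E' → ε | then then.
E has alternatives sharing prefix 'then': factor to E → then E'' with E'' → then | ε.
F has alternatives sharing prefix 'if': factor to F → if F' with F' → if | ε.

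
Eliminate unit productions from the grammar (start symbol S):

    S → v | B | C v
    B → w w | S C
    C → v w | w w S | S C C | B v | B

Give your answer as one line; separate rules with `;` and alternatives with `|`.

Unit pairs: C ⇒* {B}; S ⇒* {B}.
Replace each nonterminal's rules with the union of the non-unit rules of every nonterminal it unit-derives.

S → w w | S C | v | C v; B → w w | S C; C → w w | S C | v w | w w S | S C C | B v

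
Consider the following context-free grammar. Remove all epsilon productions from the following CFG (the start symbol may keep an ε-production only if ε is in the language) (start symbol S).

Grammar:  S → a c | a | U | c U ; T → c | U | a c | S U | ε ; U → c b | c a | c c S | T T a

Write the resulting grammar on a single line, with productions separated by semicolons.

Nullable nonterminals: {T}.
ε ∉ L(G), so no ε-production is kept.
Add the nullable-subset variants: U → T T a gives T T a | T a | a.

S → a c | a | U | c U; T → c | U | a c | S U; U → c b | c a | c c S | T T a | T a | a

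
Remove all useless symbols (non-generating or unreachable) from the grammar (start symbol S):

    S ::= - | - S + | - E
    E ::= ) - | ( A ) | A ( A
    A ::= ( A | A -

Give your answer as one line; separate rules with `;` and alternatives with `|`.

Generating nonterminals: {E, S}.
Reachable from S after that: {E, S}.
Removed useless symbols: {A} and every production mentioning them.

S ::= - | - S + | - E; E ::= ) -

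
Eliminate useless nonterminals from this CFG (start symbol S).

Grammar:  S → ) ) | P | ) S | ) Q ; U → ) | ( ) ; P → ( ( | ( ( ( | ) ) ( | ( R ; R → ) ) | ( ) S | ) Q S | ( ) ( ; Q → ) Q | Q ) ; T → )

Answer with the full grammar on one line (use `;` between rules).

S → ) ) | P | ) S; P → ( ( | ( ( ( | ) ) ( | ( R; R → ) ) | ( ) S | ( ) (

Generating nonterminals: {P, R, S, T, U}.
Reachable from S after that: {P, R, S}.
Removed useless symbols: {Q, T, U} and every production mentioning them.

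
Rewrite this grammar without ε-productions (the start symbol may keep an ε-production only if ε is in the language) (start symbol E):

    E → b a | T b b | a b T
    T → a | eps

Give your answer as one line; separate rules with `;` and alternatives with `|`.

E → b a | T b b | b b | a b T | a b; T → a

Nullable set = {T}.
ε ∉ L(G), so no ε-production is kept.
Expand every rule over subsets of its nullable positions: E → T b b gives T b b | b b. E → a b T gives a b T | a b.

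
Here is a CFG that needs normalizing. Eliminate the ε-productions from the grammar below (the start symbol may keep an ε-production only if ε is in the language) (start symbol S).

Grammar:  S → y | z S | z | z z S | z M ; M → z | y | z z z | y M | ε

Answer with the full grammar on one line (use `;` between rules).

Nullable set = {M}.
ε ∉ L(G), so no ε-production is kept.

S → y | z S | z | z z S | z M; M → z | y | z z z | y M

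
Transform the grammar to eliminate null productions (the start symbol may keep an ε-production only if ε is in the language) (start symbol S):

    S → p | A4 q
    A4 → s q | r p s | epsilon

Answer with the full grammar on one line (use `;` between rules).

S → p | A4 q | q; A4 → s q | r p s

The nullable symbols are {A4}.
ε ∉ L(G), so no ε-production is kept.
Add the nullable-subset variants: S → A4 q gives A4 q | q.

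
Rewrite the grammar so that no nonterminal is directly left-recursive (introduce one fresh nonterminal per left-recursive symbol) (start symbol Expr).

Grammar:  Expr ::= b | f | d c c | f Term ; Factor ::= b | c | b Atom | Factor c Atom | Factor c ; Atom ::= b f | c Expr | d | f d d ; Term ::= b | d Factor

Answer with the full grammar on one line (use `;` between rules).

Factor is directly left-recursive.
For Factor: α = {c Atom, c}, β = {b, c, b Atom}. Rewrite as Factor → β Factor1 and Factor1 → α Factor1 | ε.

Expr ::= b | f | d c c | f Term; Factor ::= b Factor1 | c Factor1 | b Atom Factor1; Atom ::= b f | c Expr | d | f d d; Term ::= b | d Factor; Factor1 ::= c Atom Factor1 | c Factor1 | ε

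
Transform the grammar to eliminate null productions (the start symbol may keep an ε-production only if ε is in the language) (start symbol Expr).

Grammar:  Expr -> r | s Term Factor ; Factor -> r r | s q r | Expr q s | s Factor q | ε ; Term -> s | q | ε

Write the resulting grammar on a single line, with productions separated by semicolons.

Nullable set = {Factor, Term}.
ε ∉ L(G), so no ε-production is kept.
For each production, add variants omitting each subset of nullable occurrences: Expr → s Term Factor gives s Term Factor | s Term | s Factor | s. Factor → s Factor q gives s Factor q | s q.

Expr -> r | s Term Factor | s Term | s Factor | s; Factor -> r r | s q r | Expr q s | s Factor q | s q; Term -> s | q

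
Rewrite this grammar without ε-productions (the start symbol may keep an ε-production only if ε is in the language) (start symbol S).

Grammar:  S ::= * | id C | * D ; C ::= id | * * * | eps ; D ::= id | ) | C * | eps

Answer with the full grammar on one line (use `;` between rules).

S ::= * | id C | id | * D; C ::= id | * * *; D ::= id | ) | C * | *

Nullable set = {C, D}.
ε ∉ L(G), so no ε-production is kept.
Expand every rule over subsets of its nullable positions: S → id C gives id C | id. D → C * gives C * | *.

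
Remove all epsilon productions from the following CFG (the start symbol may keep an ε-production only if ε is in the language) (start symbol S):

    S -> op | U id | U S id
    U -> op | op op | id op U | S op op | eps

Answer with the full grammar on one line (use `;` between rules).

S -> op | U id | id | U S id | S id; U -> op | op op | id op U | id op | S op op

Nullable nonterminals: {U}.
ε ∉ L(G), so no ε-production is kept.
Add the nullable-subset variants: S → U id gives U id | id. S → U S id gives U S id | S id. U → id op U gives id op U | id op.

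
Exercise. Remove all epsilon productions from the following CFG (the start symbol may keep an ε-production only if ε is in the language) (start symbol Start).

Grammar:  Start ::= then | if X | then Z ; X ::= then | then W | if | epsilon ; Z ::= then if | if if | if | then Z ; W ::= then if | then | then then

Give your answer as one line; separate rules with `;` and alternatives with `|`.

Nullable nonterminals: {X}.
ε ∉ L(G), so no ε-production is kept.
Expand every rule over subsets of its nullable positions: Start → if X gives if X | if.

Start ::= then | if X | if | then Z; X ::= then | then W | if; Z ::= then if | if if | if | then Z; W ::= then if | then | then then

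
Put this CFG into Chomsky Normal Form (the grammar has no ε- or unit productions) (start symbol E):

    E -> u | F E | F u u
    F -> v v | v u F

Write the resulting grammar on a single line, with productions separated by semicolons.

E -> u | F E | F Y1; F -> X2 X2 | X2 Y2; X1 -> u; X2 -> v; Y1 -> X1 X1; Y2 -> X1 F

Introduce a nonterminal for each terminal appearing in a rule of length ≥ 2: X1 → u, X2 → v.
Binarize each right-hand side of length ≥ 3 by chaining fresh nonterminals (Y1, Y2, …): affected rules were E → F X1 X1; F → X2 X1 F.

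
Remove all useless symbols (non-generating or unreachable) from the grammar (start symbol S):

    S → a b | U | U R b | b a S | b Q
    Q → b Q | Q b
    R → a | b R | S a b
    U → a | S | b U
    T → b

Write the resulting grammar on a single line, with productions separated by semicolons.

S → a b | U | U R b | b a S; R → a | b R | S a b; U → a | S | b U

Generating nonterminals: {R, S, T, U}.
Reachable from S after that: {R, S, U}.
Removed useless symbols: {Q, T} and every production mentioning them.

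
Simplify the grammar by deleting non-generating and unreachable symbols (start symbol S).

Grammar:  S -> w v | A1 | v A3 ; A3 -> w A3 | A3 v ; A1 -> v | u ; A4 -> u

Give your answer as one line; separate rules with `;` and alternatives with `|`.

Generating nonterminals: {A1, A4, S}.
Reachable from S after that: {A1, S}.
Removed useless symbols: {A3, A4} and every production mentioning them.

S -> w v | A1; A1 -> v | u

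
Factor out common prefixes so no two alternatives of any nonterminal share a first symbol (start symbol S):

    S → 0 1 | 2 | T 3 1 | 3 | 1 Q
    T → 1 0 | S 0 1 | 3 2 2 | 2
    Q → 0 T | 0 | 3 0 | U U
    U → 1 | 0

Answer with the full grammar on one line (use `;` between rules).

Q has alternatives sharing prefix '0': factor to Q → 0 Q' with Q' → T | ε.

S → 0 1 | 2 | T 3 1 | 3 | 1 Q; T → 1 0 | S 0 1 | 3 2 2 | 2; Q → 3 0 | U U | 0 Q'; U → 1 | 0; Q' → T | epsilon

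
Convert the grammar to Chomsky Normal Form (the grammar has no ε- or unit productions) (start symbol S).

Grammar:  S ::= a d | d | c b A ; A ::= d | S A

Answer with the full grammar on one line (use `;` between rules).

S ::= X1 X2 | d | X3 Y1; A ::= d | S A; X1 ::= a; X2 ::= d; X3 ::= c; X4 ::= b; Y1 ::= X4 A

Introduce a nonterminal for each terminal appearing in a rule of length ≥ 2: X1 → a, X2 → d, X3 → c, X4 → b.
Binarize each right-hand side of length ≥ 3 by chaining fresh nonterminals (Y1, Y2, …): affected rules were S → X3 X4 A.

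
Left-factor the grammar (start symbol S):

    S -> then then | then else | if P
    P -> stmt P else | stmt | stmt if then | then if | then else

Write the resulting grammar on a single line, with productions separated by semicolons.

S has alternatives sharing prefix 'then': factor to S → then S' with S' → then | else.
P has alternatives sharing prefix 'stmt': factor to P → stmt P' with P' → P else | ε | if then.
P has alternatives sharing prefix 'then': factor to P → then P'' with P'' → if | else.

S -> if P | then S'; P -> stmt P' | then P''; S' -> then | else; P' -> P else | epsilon | if then; P'' -> if | else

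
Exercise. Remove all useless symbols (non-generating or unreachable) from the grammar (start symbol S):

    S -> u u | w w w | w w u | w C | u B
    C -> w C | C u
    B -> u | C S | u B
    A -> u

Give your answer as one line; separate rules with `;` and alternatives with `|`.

S -> u u | w w w | w w u | u B; B -> u | u B

Generating nonterminals: {A, B, S}.
Reachable from S after that: {B, S}.
Removed useless symbols: {A, C} and every production mentioning them.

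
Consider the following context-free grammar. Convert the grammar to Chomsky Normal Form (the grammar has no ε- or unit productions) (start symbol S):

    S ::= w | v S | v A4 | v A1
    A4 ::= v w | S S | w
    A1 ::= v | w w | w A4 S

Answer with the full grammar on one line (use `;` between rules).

Introduce a nonterminal for each terminal appearing in a rule of length ≥ 2: X1 → v, X2 → w.
Binarize each right-hand side of length ≥ 3 by chaining fresh nonterminals (Y1, Y2, …): affected rules were A1 → X2 A4 S.

S ::= w | X1 S | X1 A4 | X1 A1; A4 ::= X1 X2 | S S | w; A1 ::= v | X2 X2 | X2 Y1; X1 ::= v; X2 ::= w; Y1 ::= A4 S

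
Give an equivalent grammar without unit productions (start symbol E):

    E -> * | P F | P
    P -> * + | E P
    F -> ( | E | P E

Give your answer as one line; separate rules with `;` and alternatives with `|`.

Unit pairs: E ⇒* {P}; F ⇒* {E, P}.
Replace each nonterminal's rules with the union of the non-unit rules of every nonterminal it unit-derives.

E -> * | P F | * + | E P; P -> * + | E P; F -> * | P F | ( | P E | * + | E P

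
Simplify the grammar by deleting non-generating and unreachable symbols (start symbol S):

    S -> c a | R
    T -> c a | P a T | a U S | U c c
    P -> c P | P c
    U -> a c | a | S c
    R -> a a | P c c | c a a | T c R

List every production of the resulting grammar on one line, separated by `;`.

Generating nonterminals: {R, S, T, U}.
Reachable from S after that: {R, S, T, U}.
Removed useless symbols: {P} and every production mentioning them.

S -> c a | R; T -> c a | a U S | U c c; U -> a c | a | S c; R -> a a | c a a | T c R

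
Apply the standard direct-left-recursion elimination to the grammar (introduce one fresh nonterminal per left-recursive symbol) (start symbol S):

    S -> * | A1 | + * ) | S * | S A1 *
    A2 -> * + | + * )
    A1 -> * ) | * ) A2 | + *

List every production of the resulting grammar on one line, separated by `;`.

Directly left-recursive nonterminal: S.
For S: α = {*, A1 *}, β = {*, A1, + * )}. Rewrite as S → β S' and S' → α S' | ε.

S -> * S' | A1 S' | + * ) S'; A2 -> * + | + * ); A1 -> * ) | * ) A2 | + *; S' -> * S' | A1 * S' | ε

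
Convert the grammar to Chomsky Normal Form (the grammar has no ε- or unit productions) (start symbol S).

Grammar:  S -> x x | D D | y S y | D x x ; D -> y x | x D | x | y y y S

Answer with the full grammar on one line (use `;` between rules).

S -> X1 X1 | D D | X2 Y1 | D Y2; D -> X2 X1 | X1 D | x | X2 Y3; X1 -> x; X2 -> y; Y1 -> S X2; Y2 -> X1 X1; Y3 -> X2 Y4; Y4 -> X2 S

Introduce a nonterminal for each terminal appearing in a rule of length ≥ 2: X1 → x, X2 → y.
Binarize each right-hand side of length ≥ 3 by chaining fresh nonterminals (Y1, Y2, …): affected rules were S → X2 S X2; S → D X1 X1; D → X2 X2 X2 S.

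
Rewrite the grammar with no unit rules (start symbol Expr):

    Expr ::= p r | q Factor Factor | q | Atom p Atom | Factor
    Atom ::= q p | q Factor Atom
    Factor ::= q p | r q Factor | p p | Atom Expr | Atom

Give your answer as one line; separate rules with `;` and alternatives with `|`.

Unit pairs: Expr ⇒* {Atom, Factor}; Factor ⇒* {Atom}.
Replace each nonterminal's rules with the union of the non-unit rules of every nonterminal it unit-derives.

Expr ::= q p | q Factor Atom | r q Factor | p p | Atom Expr | p r | q Factor Factor | q | Atom p Atom; Atom ::= q p | q Factor Atom; Factor ::= q p | q Factor Atom | r q Factor | p p | Atom Expr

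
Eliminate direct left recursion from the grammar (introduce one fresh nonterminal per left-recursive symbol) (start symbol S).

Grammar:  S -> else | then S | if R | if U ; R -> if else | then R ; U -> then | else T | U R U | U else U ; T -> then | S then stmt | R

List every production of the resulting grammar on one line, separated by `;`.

S -> else | then S | if R | if U; R -> if else | then R; U -> then U' | else T U'; T -> then | S then stmt | R; U' -> R U U' | else U U' | ε

Left recursion appears on U.
For U: α = {R U, else U}, β = {then, else T}. Rewrite as U → β U' and U' → α U' | ε.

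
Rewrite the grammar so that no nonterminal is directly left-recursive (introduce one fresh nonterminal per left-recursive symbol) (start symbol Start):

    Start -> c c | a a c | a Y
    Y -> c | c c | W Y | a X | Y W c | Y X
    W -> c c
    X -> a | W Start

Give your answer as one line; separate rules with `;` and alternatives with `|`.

Start -> c c | a a c | a Y; Y -> c Y1 | c c Y1 | W Y Y1 | a X Y1; W -> c c; X -> a | W Start; Y1 -> W c Y1 | X Y1 | ε

Left recursion appears on Y.
For Y: α = {W c, X}, β = {c, c c, W Y, a X}. Rewrite as Y → β Y1 and Y1 → α Y1 | ε.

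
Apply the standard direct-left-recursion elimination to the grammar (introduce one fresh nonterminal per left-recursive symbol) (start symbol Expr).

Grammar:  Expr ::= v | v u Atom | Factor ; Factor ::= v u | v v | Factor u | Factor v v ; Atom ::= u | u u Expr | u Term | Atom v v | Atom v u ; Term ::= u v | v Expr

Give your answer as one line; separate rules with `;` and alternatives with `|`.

Expr ::= v | v u Atom | Factor; Factor ::= v u Factor1 | v v Factor1; Atom ::= u Atom1 | u u Expr Atom1 | u Term Atom1; Term ::= u v | v Expr; Factor1 ::= u Factor1 | v v Factor1 | ε; Atom1 ::= v v Atom1 | v u Atom1 | ε

Factor, Atom are directly left-recursive.
For Factor: α = {u, v v}, β = {v u, v v}. Rewrite as Factor → β Factor1 and Factor1 → α Factor1 | ε.
For Atom: α = {v v, v u}, β = {u, u u Expr, u Term}. Rewrite as Atom → β Atom1 and Atom1 → α Atom1 | ε.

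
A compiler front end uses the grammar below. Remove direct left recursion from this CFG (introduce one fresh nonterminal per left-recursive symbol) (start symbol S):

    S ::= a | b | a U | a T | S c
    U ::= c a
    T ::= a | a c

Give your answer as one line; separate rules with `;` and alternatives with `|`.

S is directly left-recursive.
For S: α = {c}, β = {a, b, a U, a T}. Rewrite as S → β S' and S' → α S' | ε.

S ::= a S' | b S' | a U S' | a T S'; U ::= c a; T ::= a | a c; S' ::= c S' | ε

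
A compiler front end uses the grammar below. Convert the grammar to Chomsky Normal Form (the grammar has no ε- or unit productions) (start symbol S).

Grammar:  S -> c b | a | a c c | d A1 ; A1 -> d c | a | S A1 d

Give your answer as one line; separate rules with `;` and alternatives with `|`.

Introduce a nonterminal for each terminal appearing in a rule of length ≥ 2: X1 → c, X2 → b, X3 → a, X4 → d.
Binarize each right-hand side of length ≥ 3 by chaining fresh nonterminals (Y1, Y2, …): affected rules were S → X3 X1 X1; A1 → S A1 X4.

S -> X1 X2 | a | X3 Y1 | X4 A1; A1 -> X4 X1 | a | S Y2; X1 -> c; X2 -> b; X3 -> a; X4 -> d; Y1 -> X1 X1; Y2 -> A1 X4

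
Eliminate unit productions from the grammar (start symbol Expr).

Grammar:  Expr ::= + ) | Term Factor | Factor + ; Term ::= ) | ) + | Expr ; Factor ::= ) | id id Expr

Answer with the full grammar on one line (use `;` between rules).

Unit pairs: Term ⇒* {Expr}.
For every A with A ⇒* B via unit rules, add B's non-unit alternatives to A; then delete every rule of the form X → Y.

Expr ::= + ) | Term Factor | Factor +; Term ::= ) | ) + | + ) | Term Factor | Factor +; Factor ::= ) | id id Expr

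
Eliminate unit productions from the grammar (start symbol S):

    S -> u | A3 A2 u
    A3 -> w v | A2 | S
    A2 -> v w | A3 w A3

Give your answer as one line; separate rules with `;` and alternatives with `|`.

Unit pairs: A3 ⇒* {A2, S}.
For each unit pair (A, B), copy every non-unit production of B to A, then drop all unit productions.

S -> u | A3 A2 u; A3 -> v w | A3 w A3 | u | A3 A2 u | w v; A2 -> v w | A3 w A3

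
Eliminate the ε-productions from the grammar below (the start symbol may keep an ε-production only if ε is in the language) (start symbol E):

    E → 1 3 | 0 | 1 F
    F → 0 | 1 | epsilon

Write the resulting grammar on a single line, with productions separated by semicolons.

E → 1 3 | 0 | 1 F | 1; F → 0 | 1

Nullable set = {F}.
ε ∉ L(G), so no ε-production is kept.
Add the nullable-subset variants: E → 1 F gives 1 F | 1.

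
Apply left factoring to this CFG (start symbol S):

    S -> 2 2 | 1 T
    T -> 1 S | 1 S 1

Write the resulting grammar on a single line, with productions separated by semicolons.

T has alternatives sharing prefix '1 S': factor to T → 1 S T' with T' → ε | 1.

S -> 2 2 | 1 T; T -> 1 S T'; T' -> eps | 1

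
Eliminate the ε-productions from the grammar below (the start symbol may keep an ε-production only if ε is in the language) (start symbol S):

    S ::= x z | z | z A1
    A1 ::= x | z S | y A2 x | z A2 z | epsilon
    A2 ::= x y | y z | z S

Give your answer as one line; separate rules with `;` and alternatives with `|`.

Nullable set = {A1}.
ε ∉ L(G), so no ε-production is kept.

S ::= x z | z | z A1; A1 ::= x | z S | y A2 x | z A2 z; A2 ::= x y | y z | z S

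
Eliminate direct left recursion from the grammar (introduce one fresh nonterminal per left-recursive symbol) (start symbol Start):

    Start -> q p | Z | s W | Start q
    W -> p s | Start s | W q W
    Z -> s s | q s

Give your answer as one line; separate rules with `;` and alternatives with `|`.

Left recursion appears on Start, W.
For Start: α = {q}, β = {q p, Z, s W}. Rewrite as Start → β Start1 and Start1 → α Start1 | ε.
For W: α = {q W}, β = {p s, Start s}. Rewrite as W → β W1 and W1 → α W1 | ε.

Start -> q p Start1 | Z Start1 | s W Start1; W -> p s W1 | Start s W1; Z -> s s | q s; Start1 -> q Start1 | ε; W1 -> q W W1 | ε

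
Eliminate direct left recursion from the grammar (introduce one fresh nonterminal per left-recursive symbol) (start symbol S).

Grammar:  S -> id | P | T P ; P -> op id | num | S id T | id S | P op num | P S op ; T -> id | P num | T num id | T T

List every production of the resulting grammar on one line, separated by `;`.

S -> id | P | T P; P -> op id P' | num P' | S id T P' | id S P'; T -> id T' | P num T'; P' -> op num P' | S op P' | ε; T' -> num id T' | T T' | ε

Left recursion appears on P, T.
For P: α = {op num, S op}, β = {op id, num, S id T, id S}. Rewrite as P → β P' and P' → α P' | ε.
For T: α = {num id, T}, β = {id, P num}. Rewrite as T → β T' and T' → α T' | ε.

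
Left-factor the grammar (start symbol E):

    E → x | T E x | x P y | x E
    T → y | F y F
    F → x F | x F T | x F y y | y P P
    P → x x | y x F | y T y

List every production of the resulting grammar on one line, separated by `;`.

E → T E x | x E'; T → y | F y F; F → y P P | x F F'; P → x x | y P'; E' → ε | P y | E; F' → ε | T | y y; P' → x F | T y

E has alternatives sharing prefix 'x': factor to E → x E' with E' → ε | P y | E.
F has alternatives sharing prefix 'x F': factor to F → x F F' with F' → ε | T | y y.
P has alternatives sharing prefix 'y': factor to P → y P' with P' → x F | T y.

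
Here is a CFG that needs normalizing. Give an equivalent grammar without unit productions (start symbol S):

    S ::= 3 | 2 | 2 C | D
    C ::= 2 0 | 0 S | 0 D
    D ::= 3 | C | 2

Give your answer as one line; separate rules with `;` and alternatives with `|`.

S ::= 3 | 2 | 2 0 | 0 S | 0 D | 2 C; C ::= 2 0 | 0 S | 0 D; D ::= 2 0 | 0 S | 0 D | 3 | 2

Unit pairs: D ⇒* {C}; S ⇒* {C, D}.
For every A with A ⇒* B via unit rules, add B's non-unit alternatives to A; then delete every rule of the form X → Y.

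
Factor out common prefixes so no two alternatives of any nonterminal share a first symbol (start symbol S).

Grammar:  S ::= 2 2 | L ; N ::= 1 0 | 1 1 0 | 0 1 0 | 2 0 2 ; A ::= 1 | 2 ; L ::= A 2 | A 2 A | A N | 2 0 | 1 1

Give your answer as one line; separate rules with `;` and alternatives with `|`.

N has alternatives sharing prefix '1': factor to N → 1 N' with N' → 0 | 1 0.
L has alternatives sharing prefix 'A': factor to L → A L' with L' → 2 | 2 A | N.
L' has alternatives sharing prefix '2': factor to L' → 2 L'' with L'' → ε | A.

S ::= 2 2 | L; N ::= 0 1 0 | 2 0 2 | 1 N'; A ::= 1 | 2; L ::= 2 0 | 1 1 | A L'; N' ::= 0 | 1 0; L' ::= N | 2 L''; L'' ::= eps | A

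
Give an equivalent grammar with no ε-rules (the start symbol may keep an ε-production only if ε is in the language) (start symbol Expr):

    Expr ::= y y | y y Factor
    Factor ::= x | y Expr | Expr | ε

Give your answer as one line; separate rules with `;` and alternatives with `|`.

Nullable nonterminals: {Factor}.
ε ∉ L(G), so no ε-production is kept.

Expr ::= y y | y y Factor; Factor ::= x | y Expr | Expr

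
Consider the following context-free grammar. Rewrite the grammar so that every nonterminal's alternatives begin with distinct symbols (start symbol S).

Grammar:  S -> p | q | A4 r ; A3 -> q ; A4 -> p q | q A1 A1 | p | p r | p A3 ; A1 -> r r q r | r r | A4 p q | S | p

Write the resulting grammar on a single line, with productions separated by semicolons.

A4 has alternatives sharing prefix 'p': factor to A4 → p A4' with A4' → q | ε | r | A3.
A1 has alternatives sharing prefix 'r r': factor to A1 → r r A1' with A1' → q r | ε.

S -> p | q | A4 r; A3 -> q; A4 -> q A1 A1 | p A4'; A1 -> A4 p q | S | p | r r A1'; A4' -> q | ε | r | A3; A1' -> q r | ε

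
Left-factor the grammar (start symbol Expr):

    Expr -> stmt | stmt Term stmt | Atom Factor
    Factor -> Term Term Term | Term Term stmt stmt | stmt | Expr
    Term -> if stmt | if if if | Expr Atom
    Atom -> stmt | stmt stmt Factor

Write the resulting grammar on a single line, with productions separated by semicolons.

Expr has alternatives sharing prefix 'stmt': factor to Expr → stmt Expr1 with Expr1 → ε | Term stmt.
Factor has alternatives sharing prefix 'Term Term': factor to Factor → Term Term Factor1 with Factor1 → Term | stmt stmt.
Term has alternatives sharing prefix 'if': factor to Term → if Term1 with Term1 → stmt | if if.
Atom has alternatives sharing prefix 'stmt': factor to Atom → stmt Atom1 with Atom1 → ε | stmt Factor.

Expr -> Atom Factor | stmt Expr1; Factor -> stmt | Expr | Term Term Factor1; Term -> Expr Atom | if Term1; Atom -> stmt Atom1; Expr1 -> ε | Term stmt; Factor1 -> Term | stmt stmt; Term1 -> stmt | if if; Atom1 -> ε | stmt Factor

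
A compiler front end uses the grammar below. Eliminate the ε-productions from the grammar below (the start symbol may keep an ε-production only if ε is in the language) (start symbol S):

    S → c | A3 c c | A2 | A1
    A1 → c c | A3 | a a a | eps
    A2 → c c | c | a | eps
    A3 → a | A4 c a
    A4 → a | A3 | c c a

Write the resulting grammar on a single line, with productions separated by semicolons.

Nullable nonterminals: {A1, A2, S}.
ε ∈ L(G) since S is nullable, so keep S → ε.

S → c | A3 c c | A2 | A1 | ε; A1 → c c | A3 | a a a; A2 → c c | c | a; A3 → a | A4 c a; A4 → a | A3 | c c a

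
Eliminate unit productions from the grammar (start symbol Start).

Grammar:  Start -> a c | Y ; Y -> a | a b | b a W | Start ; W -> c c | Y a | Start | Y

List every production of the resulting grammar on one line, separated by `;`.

Start -> a c | a | a b | b a W; Y -> a c | a | a b | b a W; W -> a c | a | a b | b a W | c c | Y a

Unit pairs: Start ⇒* {Y}; W ⇒* {Start, Y}; Y ⇒* {Start}.
For every A with A ⇒* B via unit rules, add B's non-unit alternatives to A; then delete every rule of the form X → Y.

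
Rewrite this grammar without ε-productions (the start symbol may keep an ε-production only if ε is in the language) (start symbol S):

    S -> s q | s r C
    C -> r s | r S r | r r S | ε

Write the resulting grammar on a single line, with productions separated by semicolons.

S -> s q | s r C | s r; C -> r s | r S r | r r S

The nullable symbols are {C}.
ε ∉ L(G), so no ε-production is kept.
Add the nullable-subset variants: S → s r C gives s r C | s r.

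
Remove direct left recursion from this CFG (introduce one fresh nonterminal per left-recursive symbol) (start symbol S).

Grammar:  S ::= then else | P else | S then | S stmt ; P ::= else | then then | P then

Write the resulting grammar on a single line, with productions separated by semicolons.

S ::= then else S' | P else S'; P ::= else P' | then then P'; S' ::= then S' | stmt S' | ε; P' ::= then P' | ε

Directly left-recursive nonterminals: S, P.
For S: α = {then, stmt}, β = {then else, P else}. Rewrite as S → β S' and S' → α S' | ε.
For P: α = {then}, β = {else, then then}. Rewrite as P → β P' and P' → α P' | ε.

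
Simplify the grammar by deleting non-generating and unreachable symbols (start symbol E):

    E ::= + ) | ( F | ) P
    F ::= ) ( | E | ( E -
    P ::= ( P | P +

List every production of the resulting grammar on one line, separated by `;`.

E ::= + ) | ( F; F ::= ) ( | E | ( E -

Generating nonterminals: {E, F}.
Reachable from E after that: {E, F}.
Removed useless symbols: {P} and every production mentioning them.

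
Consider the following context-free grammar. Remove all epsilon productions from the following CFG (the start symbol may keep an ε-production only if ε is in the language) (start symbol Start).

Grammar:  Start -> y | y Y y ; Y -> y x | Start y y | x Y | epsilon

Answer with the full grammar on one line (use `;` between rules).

Nullable nonterminals: {Y}.
ε ∉ L(G), so no ε-production is kept.
Add the nullable-subset variants: Start → y Y y gives y Y y | y y. Y → x Y gives x Y | x.

Start -> y | y Y y | y y; Y -> y x | Start y y | x Y | x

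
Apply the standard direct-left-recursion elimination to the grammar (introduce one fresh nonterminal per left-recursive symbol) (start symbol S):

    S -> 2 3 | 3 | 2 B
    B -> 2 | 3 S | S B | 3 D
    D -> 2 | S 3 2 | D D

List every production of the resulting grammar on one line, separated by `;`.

Directly left-recursive nonterminal: D.
For D: α = {D}, β = {2, S 3 2}. Rewrite as D → β D' and D' → α D' | ε.

S -> 2 3 | 3 | 2 B; B -> 2 | 3 S | S B | 3 D; D -> 2 D' | S 3 2 D'; D' -> D D' | eps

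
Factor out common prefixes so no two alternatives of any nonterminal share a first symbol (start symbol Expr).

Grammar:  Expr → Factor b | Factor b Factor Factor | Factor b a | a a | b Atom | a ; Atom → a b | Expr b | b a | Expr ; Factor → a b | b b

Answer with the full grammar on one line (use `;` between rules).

Expr has alternatives sharing prefix 'Factor b': factor to Expr → Factor b Expr1 with Expr1 → ε | Factor Factor | a.
Expr has alternatives sharing prefix 'a': factor to Expr → a Expr2 with Expr2 → a | ε.
Atom has alternatives sharing prefix 'Expr': factor to Atom → Expr Atom1 with Atom1 → b | ε.

Expr → b Atom | Factor b Expr1 | a Expr2; Atom → a b | b a | Expr Atom1; Factor → a b | b b; Expr1 → eps | Factor Factor | a; Expr2 → a | eps; Atom1 → b | eps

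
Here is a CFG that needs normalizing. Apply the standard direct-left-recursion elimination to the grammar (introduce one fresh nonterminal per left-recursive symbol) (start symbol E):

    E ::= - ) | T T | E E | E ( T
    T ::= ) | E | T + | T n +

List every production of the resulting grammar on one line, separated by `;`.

E ::= - ) E' | T T E'; T ::= ) T' | E T'; E' ::= E E' | ( T E' | ε; T' ::= + T' | n + T' | ε

Left recursion appears on E, T.
For E: α = {E, ( T}, β = {- ), T T}. Rewrite as E → β E' and E' → α E' | ε.
For T: α = {+, n +}, β = {), E}. Rewrite as T → β T' and T' → α T' | ε.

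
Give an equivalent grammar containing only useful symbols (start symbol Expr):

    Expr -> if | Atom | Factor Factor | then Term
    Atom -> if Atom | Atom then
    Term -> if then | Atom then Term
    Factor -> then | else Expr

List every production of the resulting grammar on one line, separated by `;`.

Generating nonterminals: {Expr, Factor, Term}.
Reachable from Expr after that: {Expr, Factor, Term}.
Removed useless symbols: {Atom} and every production mentioning them.

Expr -> if | Factor Factor | then Term; Term -> if then; Factor -> then | else Expr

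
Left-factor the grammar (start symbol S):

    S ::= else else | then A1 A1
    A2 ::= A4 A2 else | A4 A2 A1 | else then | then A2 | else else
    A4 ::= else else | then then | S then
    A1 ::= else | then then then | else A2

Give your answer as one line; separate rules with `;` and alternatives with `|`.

S ::= else else | then A1 A1; A2 ::= then A2 | A4 A2 A2' | else A2''; A4 ::= else else | then then | S then; A1 ::= then then then | else A1'; A2' ::= else | A1; A2'' ::= then | else; A1' ::= epsilon | A2

A2 has alternatives sharing prefix 'A4 A2': factor to A2 → A4 A2 A2' with A2' → else | A1.
A2 has alternatives sharing prefix 'else': factor to A2 → else A2'' with A2'' → then | else.
A1 has alternatives sharing prefix 'else': factor to A1 → else A1' with A1' → ε | A2.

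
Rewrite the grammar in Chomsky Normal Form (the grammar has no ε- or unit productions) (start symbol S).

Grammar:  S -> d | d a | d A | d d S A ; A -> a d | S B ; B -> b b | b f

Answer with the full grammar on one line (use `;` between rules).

S -> d | X1 X2 | X1 A | X1 Y1; A -> X2 X1 | S B; B -> X3 X3 | X3 X4; X1 -> d; X2 -> a; X3 -> b; X4 -> f; Y1 -> X1 Y2; Y2 -> S A

Introduce a nonterminal for each terminal appearing in a rule of length ≥ 2: X1 → d, X2 → a, X3 → b, X4 → f.
Binarize each right-hand side of length ≥ 3 by chaining fresh nonterminals (Y1, Y2, …): affected rules were S → X1 X1 S A.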